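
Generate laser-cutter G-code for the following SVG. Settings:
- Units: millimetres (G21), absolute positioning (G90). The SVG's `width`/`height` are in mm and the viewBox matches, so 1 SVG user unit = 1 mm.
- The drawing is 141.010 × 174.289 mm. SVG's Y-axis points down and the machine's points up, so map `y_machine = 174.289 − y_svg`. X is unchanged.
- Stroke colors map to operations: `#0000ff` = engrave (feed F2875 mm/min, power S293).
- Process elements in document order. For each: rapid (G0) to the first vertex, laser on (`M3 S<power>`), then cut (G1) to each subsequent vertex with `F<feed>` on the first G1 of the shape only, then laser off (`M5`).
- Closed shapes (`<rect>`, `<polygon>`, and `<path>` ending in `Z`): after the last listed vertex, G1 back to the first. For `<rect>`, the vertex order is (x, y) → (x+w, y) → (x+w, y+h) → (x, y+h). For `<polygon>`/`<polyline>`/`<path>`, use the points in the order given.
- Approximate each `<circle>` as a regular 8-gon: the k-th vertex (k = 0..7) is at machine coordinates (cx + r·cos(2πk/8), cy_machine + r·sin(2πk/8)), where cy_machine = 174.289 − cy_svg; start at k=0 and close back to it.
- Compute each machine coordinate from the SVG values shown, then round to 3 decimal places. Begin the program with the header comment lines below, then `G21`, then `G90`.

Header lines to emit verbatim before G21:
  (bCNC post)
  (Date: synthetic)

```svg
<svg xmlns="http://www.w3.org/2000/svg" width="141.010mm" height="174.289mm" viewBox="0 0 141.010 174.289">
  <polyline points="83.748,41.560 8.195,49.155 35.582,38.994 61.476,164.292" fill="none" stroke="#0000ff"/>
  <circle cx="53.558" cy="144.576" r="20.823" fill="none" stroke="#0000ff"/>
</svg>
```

(bCNC post)
(Date: synthetic)
G21
G90
G0 X83.748 Y132.729
M3 S293
G1 X8.195 Y125.134 F2875
G1 X35.582 Y135.295
G1 X61.476 Y9.997
M5
G0 X74.381 Y29.713
M3 S293
G1 X68.282 Y44.437 F2875
G1 X53.558 Y50.536
G1 X38.834 Y44.437
G1 X32.735 Y29.713
G1 X38.834 Y14.989
G1 X53.558 Y8.890
G1 X68.282 Y14.989
G1 X74.381 Y29.713
M5

viewBox `0 0 141.010 174.289` with mm width/height → 1 unit = 1 mm. Flip: y_m = 174.289 − y_svg.

**Shape 1** — `<polyline>` open polyline, stroke `#0000ff` → engrave (S293, F2875). Machine vertices: (83.748,132.729) → (8.195,125.134) → (35.582,135.295) → (61.476,9.997). Open path.

**Shape 2** — `<circle>` circle, stroke `#0000ff` → engrave (S293, F2875). Machine vertices: (74.381,29.713) → (68.282,44.437) → (53.558,50.536) → (38.834,44.437) → (32.735,29.713) → (38.834,14.989) → (53.558,8.890) → (68.282,14.989) → (74.381,29.713). Closed: final G1 returns to the first vertex.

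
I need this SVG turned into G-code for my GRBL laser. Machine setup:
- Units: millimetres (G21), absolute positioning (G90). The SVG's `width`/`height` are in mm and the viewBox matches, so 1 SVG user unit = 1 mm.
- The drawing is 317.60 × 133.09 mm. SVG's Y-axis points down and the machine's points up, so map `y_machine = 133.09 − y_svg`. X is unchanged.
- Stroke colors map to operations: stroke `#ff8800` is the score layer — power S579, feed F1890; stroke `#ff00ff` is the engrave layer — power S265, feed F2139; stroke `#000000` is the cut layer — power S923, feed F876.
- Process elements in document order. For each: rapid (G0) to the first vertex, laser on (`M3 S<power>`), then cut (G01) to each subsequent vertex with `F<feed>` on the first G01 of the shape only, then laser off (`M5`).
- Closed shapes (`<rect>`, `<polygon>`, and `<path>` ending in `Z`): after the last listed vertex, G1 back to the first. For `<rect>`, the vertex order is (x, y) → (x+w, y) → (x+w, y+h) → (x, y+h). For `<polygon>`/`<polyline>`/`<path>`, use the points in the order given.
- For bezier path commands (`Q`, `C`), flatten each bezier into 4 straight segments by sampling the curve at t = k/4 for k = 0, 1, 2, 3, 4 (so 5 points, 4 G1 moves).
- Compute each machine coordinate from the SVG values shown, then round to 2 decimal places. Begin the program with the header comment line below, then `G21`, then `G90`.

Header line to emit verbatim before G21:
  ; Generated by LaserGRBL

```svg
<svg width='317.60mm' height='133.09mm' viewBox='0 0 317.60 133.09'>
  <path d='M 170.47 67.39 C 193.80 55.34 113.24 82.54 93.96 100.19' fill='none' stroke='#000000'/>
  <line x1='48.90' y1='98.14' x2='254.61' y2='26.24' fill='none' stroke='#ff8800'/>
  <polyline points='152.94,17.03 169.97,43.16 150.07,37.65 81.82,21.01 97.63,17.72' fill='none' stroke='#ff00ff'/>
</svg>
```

Since the viewBox matches the mm dimensions, user units are millimetres directly. The only transform is the Y-flip y_m = 133.09 − y_svg.

Shape 1 is a cubic bezier drawn with `<path>`. Its stroke #000000 means cut at S923, F876. After flipping Y the toolpath is (170.47,65.70) → (171.07,68.14) → (148.19,60.44) → (117.33,47.17) → (93.96,32.90).

Shape 2 is a line segment drawn with `<line>`. Its stroke #ff8800 means score at S579, F1890. After flipping Y the toolpath is (48.90,34.95) → (254.61,106.85).

Shape 3 is a open polyline drawn with `<polyline>`. Its stroke #ff00ff means engrave at S265, F2139. After flipping Y the toolpath is (152.94,116.06) → (169.97,89.93) → (150.07,95.44) → (81.82,112.08) → (97.63,115.37).

; Generated by LaserGRBL
G21
G90
G0 X170.47 Y65.70
M3 S923
G01 X171.07 Y68.14 F876
G01 X148.19 Y60.44
G01 X117.33 Y47.17
G01 X93.96 Y32.90
M5
G0 X48.90 Y34.95
M3 S579
G01 X254.61 Y106.85 F1890
M5
G0 X152.94 Y116.06
M3 S265
G01 X169.97 Y89.93 F2139
G01 X150.07 Y95.44
G01 X81.82 Y112.08
G01 X97.63 Y115.37
M5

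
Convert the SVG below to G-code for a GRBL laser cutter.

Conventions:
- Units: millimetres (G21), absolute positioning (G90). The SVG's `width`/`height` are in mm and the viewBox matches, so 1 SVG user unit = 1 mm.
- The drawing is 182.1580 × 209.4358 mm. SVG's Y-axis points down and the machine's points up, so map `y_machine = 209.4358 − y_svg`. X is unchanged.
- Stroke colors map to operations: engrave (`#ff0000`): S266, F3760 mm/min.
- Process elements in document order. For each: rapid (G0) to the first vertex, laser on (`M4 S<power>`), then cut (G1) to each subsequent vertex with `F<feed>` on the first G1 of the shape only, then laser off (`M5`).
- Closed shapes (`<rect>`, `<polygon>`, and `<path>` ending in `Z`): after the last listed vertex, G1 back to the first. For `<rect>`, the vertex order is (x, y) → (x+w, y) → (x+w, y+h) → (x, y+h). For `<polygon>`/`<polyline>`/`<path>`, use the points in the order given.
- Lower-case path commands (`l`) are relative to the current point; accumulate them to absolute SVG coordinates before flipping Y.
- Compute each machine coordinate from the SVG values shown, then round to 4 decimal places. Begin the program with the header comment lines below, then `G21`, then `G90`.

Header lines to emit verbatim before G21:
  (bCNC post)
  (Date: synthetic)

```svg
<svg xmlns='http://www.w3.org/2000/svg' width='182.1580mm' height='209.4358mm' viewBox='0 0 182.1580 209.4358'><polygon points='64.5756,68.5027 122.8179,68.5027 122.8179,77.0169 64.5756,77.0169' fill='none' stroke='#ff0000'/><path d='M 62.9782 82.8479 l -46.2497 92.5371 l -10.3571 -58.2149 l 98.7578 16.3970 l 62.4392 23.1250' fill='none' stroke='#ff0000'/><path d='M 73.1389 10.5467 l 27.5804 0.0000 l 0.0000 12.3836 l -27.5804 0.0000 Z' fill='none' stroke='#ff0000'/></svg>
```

Since the viewBox matches the mm dimensions, user units are millimetres directly. The only transform is the Y-flip y_m = 209.4358 − y_svg.

Shape 1 is a rectangle drawn with `<polygon>`. Its stroke #ff0000 means engrave at S266, F3760. After flipping Y the toolpath is (64.5756,140.9331) → (122.8179,140.9331) → (122.8179,132.4189) → (64.5756,132.4189) → (64.5756,140.9331), returning to the start.

Shape 2 is a open polyline drawn with `<path>`. Its stroke #ff0000 means engrave at S266, F3760. After flipping Y the toolpath is (62.9782,126.5879) → (16.7285,34.0508) → (6.3714,92.2657) → (105.1292,75.8687) → (167.5684,52.7437).

Shape 3 is a rectangle drawn with `<path>`. Its stroke #ff0000 means engrave at S266, F3760. After flipping Y the toolpath is (73.1389,198.8891) → (100.7193,198.8891) → (100.7193,186.5055) → (73.1389,186.5055) → (73.1389,198.8891), returning to the start.

(bCNC post)
(Date: synthetic)
G21
G90
G0 X64.5756 Y140.9331
M4 S266
G1 X122.8179 Y140.9331 F3760
G1 X122.8179 Y132.4189
G1 X64.5756 Y132.4189
G1 X64.5756 Y140.9331
M5
G0 X62.9782 Y126.5879
M4 S266
G1 X16.7285 Y34.0508 F3760
G1 X6.3714 Y92.2657
G1 X105.1292 Y75.8687
G1 X167.5684 Y52.7437
M5
G0 X73.1389 Y198.8891
M4 S266
G1 X100.7193 Y198.8891 F3760
G1 X100.7193 Y186.5055
G1 X73.1389 Y186.5055
G1 X73.1389 Y198.8891
M5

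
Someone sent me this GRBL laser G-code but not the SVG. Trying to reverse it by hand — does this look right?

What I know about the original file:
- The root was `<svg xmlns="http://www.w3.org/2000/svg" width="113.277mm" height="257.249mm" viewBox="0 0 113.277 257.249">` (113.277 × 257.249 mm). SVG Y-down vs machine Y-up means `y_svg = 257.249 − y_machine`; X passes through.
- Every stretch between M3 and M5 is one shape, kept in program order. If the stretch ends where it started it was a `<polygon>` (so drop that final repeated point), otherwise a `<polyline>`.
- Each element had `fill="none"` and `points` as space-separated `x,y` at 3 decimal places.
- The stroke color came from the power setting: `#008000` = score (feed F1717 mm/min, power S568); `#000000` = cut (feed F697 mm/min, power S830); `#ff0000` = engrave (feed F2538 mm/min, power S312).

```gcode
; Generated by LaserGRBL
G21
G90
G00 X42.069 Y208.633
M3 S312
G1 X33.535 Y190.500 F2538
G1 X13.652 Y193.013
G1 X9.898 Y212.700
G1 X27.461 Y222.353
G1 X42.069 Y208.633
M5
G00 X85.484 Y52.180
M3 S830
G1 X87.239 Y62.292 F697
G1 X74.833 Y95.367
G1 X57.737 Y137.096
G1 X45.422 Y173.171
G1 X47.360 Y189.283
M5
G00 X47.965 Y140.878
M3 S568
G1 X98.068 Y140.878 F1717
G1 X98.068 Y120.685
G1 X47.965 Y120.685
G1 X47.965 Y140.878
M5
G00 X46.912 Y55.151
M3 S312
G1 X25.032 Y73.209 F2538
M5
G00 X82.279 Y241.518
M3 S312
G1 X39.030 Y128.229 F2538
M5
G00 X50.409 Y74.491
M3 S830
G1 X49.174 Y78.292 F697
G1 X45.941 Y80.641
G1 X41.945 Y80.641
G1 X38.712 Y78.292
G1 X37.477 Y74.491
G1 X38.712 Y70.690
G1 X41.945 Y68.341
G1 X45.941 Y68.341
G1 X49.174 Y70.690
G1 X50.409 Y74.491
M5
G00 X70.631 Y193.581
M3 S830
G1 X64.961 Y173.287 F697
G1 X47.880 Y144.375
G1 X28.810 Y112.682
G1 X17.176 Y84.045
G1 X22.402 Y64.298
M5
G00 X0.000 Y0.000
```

<svg xmlns="http://www.w3.org/2000/svg" width="113.277mm" height="257.249mm" viewBox="0 0 113.277 257.249">
  <polygon points="42.069,48.616 33.535,66.749 13.652,64.236 9.898,44.549 27.461,34.896" fill="none" stroke="#ff0000"/>
  <polyline points="85.484,205.069 87.239,194.957 74.833,161.882 57.737,120.153 45.422,84.078 47.360,67.966" fill="none" stroke="#000000"/>
  <polygon points="47.965,116.371 98.068,116.371 98.068,136.564 47.965,136.564" fill="none" stroke="#008000"/>
  <polyline points="46.912,202.098 25.032,184.040" fill="none" stroke="#ff0000"/>
  <polyline points="82.279,15.731 39.030,129.020" fill="none" stroke="#ff0000"/>
  <polygon points="50.409,182.758 49.174,178.957 45.941,176.608 41.945,176.608 38.712,178.957 37.477,182.758 38.712,186.559 41.945,188.908 45.941,188.908 49.174,186.559" fill="none" stroke="#000000"/>
  <polyline points="70.631,63.668 64.961,83.962 47.880,112.874 28.810,144.567 17.176,173.204 22.402,192.951" fill="none" stroke="#000000"/>
</svg>

y_svg = 257.249 − y_m.

[1] S312→`#ff0000` (engrave); closed run; points: 42.069,48.616 33.535,66.749 13.652,64.236 9.898,44.549 27.461,34.896

[2] S830→`#000000` (cut); open run; points: 85.484,205.069 87.239,194.957 74.833,161.882 57.737,120.153 45.422,84.078 47.360,67.966

[3] S568→`#008000` (score); closed run; points: 47.965,116.371 98.068,116.371 98.068,136.564 47.965,136.564

[4] S312→`#ff0000` (engrave); open run; points: 46.912,202.098 25.032,184.040

[5] S312→`#ff0000` (engrave); open run; points: 82.279,15.731 39.030,129.020

[6] S830→`#000000` (cut); closed run; points: 50.409,182.758 49.174,178.957 45.941,176.608 41.945,176.608 38.712,178.957 37.477,182.758 38.712,186.559 41.945,188.908 45.941,188.908 49.174,186.559

[7] S830→`#000000` (cut); open run; points: 70.631,63.668 64.961,83.962 47.880,112.874 28.810,144.567 17.176,173.204 22.402,192.951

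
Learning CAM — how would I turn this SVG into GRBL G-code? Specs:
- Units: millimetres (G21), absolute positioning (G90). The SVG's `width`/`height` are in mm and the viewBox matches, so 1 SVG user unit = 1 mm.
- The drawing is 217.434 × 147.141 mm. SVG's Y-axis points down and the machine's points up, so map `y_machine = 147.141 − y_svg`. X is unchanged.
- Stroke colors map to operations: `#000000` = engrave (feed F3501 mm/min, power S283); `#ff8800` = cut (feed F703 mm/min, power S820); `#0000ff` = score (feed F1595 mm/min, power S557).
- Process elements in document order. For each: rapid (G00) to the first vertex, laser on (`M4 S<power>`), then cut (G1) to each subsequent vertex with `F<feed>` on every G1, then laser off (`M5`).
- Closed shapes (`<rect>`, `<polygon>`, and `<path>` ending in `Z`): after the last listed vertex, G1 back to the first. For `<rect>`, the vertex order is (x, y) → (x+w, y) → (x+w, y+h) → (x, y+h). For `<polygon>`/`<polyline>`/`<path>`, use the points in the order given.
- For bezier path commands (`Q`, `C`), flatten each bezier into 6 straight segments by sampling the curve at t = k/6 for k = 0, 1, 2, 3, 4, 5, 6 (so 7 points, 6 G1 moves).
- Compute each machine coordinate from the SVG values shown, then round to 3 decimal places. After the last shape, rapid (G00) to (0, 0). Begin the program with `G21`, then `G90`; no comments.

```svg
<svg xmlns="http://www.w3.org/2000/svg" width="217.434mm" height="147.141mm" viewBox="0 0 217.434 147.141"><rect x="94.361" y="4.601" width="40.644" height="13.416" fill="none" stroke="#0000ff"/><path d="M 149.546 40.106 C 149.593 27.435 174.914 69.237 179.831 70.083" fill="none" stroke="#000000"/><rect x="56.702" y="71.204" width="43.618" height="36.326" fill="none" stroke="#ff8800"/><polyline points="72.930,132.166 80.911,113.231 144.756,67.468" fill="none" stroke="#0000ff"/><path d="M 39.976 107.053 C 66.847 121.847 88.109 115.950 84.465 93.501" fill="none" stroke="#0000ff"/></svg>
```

G21
G90
G00 X94.361 Y142.540
M4 S557
G1 X135.005 Y142.540 F1595
G1 X135.005 Y129.124 F1595
G1 X94.361 Y129.124 F1595
G1 X94.361 Y142.540 F1595
M5
G00 X149.546 Y107.035
M4 S283
G1 X151.464 Y109.273 F3501
G1 X156.326 Y105.083 F3501
G1 X162.862 Y97.115 F3501
G1 X169.804 Y88.022 F3501
G1 X175.884 Y80.452 F3501
G1 X179.831 Y77.058 F3501
M5
G00 X56.702 Y75.937
M4 S820
G1 X100.320 Y75.937 F703
G1 X100.320 Y39.611 F703
G1 X56.702 Y39.611 F703
G1 X56.702 Y75.937 F703
M5
G00 X72.930 Y14.975
M4 S557
G1 X80.911 Y33.910 F1595
G1 X144.756 Y79.673 F1595
M5
G00 X39.976 Y40.088
M4 S557
G1 X52.855 Y34.396 F1595
G1 X64.263 Y32.038 F1595
G1 X73.664 Y32.898 F1595
G1 X80.522 Y36.862 F1595
G1 X84.301 Y43.814 F1595
G1 X84.465 Y53.640 F1595
M5
G00 X0.000 Y0.000

1 u = 1 mm; y_m = 147.141 − y.

[1] `<rect>` rectangle, #0000ff→score S557 F1595: (94.361,142.540) → (135.005,142.540) → (135.005,129.124) → (94.361,129.124) → (94.361,142.540) (closed)

[2] `<path>` cubic bezier, #000000→engrave S283 F3501: (149.546,107.035) → (151.464,109.273) → (156.326,105.083) → (162.862,97.115) → (169.804,88.022) → (175.884,80.452) → (179.831,77.058)

[3] `<rect>` rectangle, #ff8800→cut S820 F703: (56.702,75.937) → (100.320,75.937) → (100.320,39.611) → (56.702,39.611) → (56.702,75.937) (closed)

[4] `<polyline>` open polyline, #0000ff→score S557 F1595: (72.930,14.975) → (80.911,33.910) → (144.756,79.673)

[5] `<path>` cubic bezier, #0000ff→score S557 F1595: (39.976,40.088) → (52.855,34.396) → (64.263,32.038) → (73.664,32.898) → (80.522,36.862) → (84.301,43.814) → (84.465,53.640)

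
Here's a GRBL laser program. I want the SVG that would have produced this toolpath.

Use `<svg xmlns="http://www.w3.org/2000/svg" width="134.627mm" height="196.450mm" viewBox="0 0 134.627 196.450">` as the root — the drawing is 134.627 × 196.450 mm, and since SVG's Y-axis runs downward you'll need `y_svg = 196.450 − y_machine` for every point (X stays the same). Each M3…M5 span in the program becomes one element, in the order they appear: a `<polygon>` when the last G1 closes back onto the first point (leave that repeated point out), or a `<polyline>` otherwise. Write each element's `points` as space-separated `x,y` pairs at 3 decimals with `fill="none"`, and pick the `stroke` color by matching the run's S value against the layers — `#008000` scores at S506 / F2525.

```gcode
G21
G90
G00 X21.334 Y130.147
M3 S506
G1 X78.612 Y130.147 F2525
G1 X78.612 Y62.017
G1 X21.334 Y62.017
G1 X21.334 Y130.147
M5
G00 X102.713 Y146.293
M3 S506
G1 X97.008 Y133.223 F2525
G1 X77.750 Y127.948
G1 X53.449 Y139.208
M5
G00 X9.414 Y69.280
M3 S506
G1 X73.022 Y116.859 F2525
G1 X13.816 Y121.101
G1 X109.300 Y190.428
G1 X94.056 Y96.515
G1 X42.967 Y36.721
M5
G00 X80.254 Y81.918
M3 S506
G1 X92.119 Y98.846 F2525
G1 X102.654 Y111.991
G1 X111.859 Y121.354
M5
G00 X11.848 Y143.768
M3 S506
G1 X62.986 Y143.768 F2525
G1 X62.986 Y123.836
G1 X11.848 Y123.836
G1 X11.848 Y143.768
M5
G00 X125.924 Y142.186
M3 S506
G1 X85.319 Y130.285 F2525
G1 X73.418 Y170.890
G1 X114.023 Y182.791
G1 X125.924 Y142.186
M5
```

y_svg = 196.450 − y_m. Every run uses S506, so all elements get stroke `#008000` (score).

[1] closed run; points: 21.334,66.303 78.612,66.303 78.612,134.433 21.334,134.433

[2] open run; points: 102.713,50.157 97.008,63.227 77.750,68.502 53.449,57.242

[3] open run; points: 9.414,127.170 73.022,79.591 13.816,75.349 109.300,6.022 94.056,99.935 42.967,159.729

[4] open run; points: 80.254,114.532 92.119,97.604 102.654,84.459 111.859,75.096

[5] closed run; points: 11.848,52.682 62.986,52.682 62.986,72.614 11.848,72.614

[6] closed run; points: 125.924,54.264 85.319,66.165 73.418,25.560 114.023,13.659

<svg xmlns="http://www.w3.org/2000/svg" width="134.627mm" height="196.450mm" viewBox="0 0 134.627 196.450">
  <polygon points="21.334,66.303 78.612,66.303 78.612,134.433 21.334,134.433" fill="none" stroke="#008000"/>
  <polyline points="102.713,50.157 97.008,63.227 77.750,68.502 53.449,57.242" fill="none" stroke="#008000"/>
  <polyline points="9.414,127.170 73.022,79.591 13.816,75.349 109.300,6.022 94.056,99.935 42.967,159.729" fill="none" stroke="#008000"/>
  <polyline points="80.254,114.532 92.119,97.604 102.654,84.459 111.859,75.096" fill="none" stroke="#008000"/>
  <polygon points="11.848,52.682 62.986,52.682 62.986,72.614 11.848,72.614" fill="none" stroke="#008000"/>
  <polygon points="125.924,54.264 85.319,66.165 73.418,25.560 114.023,13.659" fill="none" stroke="#008000"/>
</svg>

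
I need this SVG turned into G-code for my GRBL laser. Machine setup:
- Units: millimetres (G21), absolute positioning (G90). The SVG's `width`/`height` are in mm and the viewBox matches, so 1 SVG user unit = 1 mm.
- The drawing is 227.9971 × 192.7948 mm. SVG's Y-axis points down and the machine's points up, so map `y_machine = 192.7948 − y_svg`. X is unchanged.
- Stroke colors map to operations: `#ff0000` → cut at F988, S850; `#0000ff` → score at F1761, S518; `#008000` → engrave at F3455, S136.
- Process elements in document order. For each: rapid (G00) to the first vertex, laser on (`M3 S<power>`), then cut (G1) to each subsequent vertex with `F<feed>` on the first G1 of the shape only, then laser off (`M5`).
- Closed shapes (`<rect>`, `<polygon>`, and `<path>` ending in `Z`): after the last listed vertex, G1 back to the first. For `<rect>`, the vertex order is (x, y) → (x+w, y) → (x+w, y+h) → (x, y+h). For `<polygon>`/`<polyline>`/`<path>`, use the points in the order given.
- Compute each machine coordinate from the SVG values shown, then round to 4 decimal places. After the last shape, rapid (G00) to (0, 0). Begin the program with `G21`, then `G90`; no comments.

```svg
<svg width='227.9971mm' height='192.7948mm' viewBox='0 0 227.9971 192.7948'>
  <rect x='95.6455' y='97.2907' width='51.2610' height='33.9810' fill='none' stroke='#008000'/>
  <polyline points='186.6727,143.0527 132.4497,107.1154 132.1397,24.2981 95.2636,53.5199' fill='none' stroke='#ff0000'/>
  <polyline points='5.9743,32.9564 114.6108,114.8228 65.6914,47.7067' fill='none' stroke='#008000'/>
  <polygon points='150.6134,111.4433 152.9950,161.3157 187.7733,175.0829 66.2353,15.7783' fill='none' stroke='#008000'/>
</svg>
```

G21
G90
G00 X95.6455 Y95.5041
M3 S136
G1 X146.9065 Y95.5041 F3455
G1 X146.9065 Y61.5231
G1 X95.6455 Y61.5231
G1 X95.6455 Y95.5041
M5
G00 X186.6727 Y49.7421
M3 S850
G1 X132.4497 Y85.6794 F988
G1 X132.1397 Y168.4967
G1 X95.2636 Y139.2749
M5
G00 X5.9743 Y159.8384
M3 S136
G1 X114.6108 Y77.9720 F3455
G1 X65.6914 Y145.0881
M5
G00 X150.6134 Y81.3515
M3 S136
G1 X152.9950 Y31.4791 F3455
G1 X187.7733 Y17.7119
G1 X66.2353 Y177.0165
G1 X150.6134 Y81.3515
M5
G00 X0.0000 Y0.0000

viewBox `0 0 227.9971 192.7948` with mm width/height → 1 unit = 1 mm. Flip: y_m = 192.7948 − y_svg.

**Shape 1** — `<rect>` rectangle, stroke `#008000` → engrave (S136, F3455). Machine vertices: (95.6455,95.5041) → (146.9065,95.5041) → (146.9065,61.5231) → (95.6455,61.5231) → (95.6455,95.5041). Closed: final G1 returns to the first vertex.

**Shape 2** — `<polyline>` open polyline, stroke `#ff0000` → cut (S850, F988). Machine vertices: (186.6727,49.7421) → (132.4497,85.6794) → (132.1397,168.4967) → (95.2636,139.2749). Open path.

**Shape 3** — `<polyline>` open polyline, stroke `#008000` → engrave (S136, F3455). Machine vertices: (5.9743,159.8384) → (114.6108,77.9720) → (65.6914,145.0881). Open path.

**Shape 4** — `<polygon>` closed polygon, stroke `#008000` → engrave (S136, F3455). Machine vertices: (150.6134,81.3515) → (152.9950,31.4791) → (187.7733,17.7119) → (66.2353,177.0165) → (150.6134,81.3515). Closed: final G1 returns to the first vertex.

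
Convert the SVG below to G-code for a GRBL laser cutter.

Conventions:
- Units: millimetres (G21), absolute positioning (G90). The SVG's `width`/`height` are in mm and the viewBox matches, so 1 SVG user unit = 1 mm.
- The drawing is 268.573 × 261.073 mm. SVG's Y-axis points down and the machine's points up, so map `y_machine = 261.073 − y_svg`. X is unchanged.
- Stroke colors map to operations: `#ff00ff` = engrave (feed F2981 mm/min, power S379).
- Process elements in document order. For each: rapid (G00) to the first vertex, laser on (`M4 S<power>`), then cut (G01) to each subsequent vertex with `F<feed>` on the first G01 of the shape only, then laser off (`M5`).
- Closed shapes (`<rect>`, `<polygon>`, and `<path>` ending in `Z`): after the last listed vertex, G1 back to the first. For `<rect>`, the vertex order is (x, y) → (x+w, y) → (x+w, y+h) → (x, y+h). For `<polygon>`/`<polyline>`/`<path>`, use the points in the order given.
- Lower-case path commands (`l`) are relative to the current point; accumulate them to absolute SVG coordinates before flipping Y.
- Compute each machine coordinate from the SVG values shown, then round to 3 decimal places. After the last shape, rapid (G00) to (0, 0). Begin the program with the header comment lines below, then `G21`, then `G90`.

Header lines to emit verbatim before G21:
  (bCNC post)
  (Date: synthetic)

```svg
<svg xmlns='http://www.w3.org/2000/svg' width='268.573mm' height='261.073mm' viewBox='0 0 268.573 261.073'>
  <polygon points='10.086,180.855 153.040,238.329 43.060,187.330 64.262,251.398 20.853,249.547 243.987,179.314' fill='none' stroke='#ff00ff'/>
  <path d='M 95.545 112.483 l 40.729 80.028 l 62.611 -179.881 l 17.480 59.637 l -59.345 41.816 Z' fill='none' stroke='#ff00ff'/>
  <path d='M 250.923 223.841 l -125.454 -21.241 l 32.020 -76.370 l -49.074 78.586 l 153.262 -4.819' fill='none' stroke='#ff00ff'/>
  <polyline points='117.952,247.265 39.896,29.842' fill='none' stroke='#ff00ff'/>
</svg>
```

viewBox `0 0 268.573 261.073` with mm width/height → 1 unit = 1 mm. Flip: y_m = 261.073 − y_svg.

**Shape 1** — `<polygon>` closed polygon, stroke `#ff00ff` → engrave (S379, F2981). Machine vertices: (10.086,80.218) → (153.040,22.744) → (43.060,73.743) → (64.262,9.675) → (20.853,11.526) → (243.987,81.759) → (10.086,80.218). Closed: final G1 returns to the first vertex.

**Shape 2** — `<path>` closed polygon, stroke `#ff00ff` → engrave (S379, F2981). Machine vertices: (95.545,148.590) → (136.274,68.562) → (198.885,248.443) → (216.365,188.806) → (157.020,146.990) → (95.545,148.590). Closed: final G1 returns to the first vertex.

**Shape 3** — `<path>` open polyline, stroke `#ff00ff` → engrave (S379, F2981). Machine vertices: (250.923,37.232) → (125.469,58.473) → (157.489,134.843) → (108.415,56.257) → (261.677,61.076). Open path.

**Shape 4** — `<polyline>` line segment, stroke `#ff00ff` → engrave (S379, F2981). Machine vertices: (117.952,13.808) → (39.896,231.231). Open path.

(bCNC post)
(Date: synthetic)
G21
G90
G00 X10.086 Y80.218
M4 S379
G01 X153.040 Y22.744 F2981
G01 X43.060 Y73.743
G01 X64.262 Y9.675
G01 X20.853 Y11.526
G01 X243.987 Y81.759
G01 X10.086 Y80.218
M5
G00 X95.545 Y148.590
M4 S379
G01 X136.274 Y68.562 F2981
G01 X198.885 Y248.443
G01 X216.365 Y188.806
G01 X157.020 Y146.990
G01 X95.545 Y148.590
M5
G00 X250.923 Y37.232
M4 S379
G01 X125.469 Y58.473 F2981
G01 X157.489 Y134.843
G01 X108.415 Y56.257
G01 X261.677 Y61.076
M5
G00 X117.952 Y13.808
M4 S379
G01 X39.896 Y231.231 F2981
M5
G00 X0.000 Y0.000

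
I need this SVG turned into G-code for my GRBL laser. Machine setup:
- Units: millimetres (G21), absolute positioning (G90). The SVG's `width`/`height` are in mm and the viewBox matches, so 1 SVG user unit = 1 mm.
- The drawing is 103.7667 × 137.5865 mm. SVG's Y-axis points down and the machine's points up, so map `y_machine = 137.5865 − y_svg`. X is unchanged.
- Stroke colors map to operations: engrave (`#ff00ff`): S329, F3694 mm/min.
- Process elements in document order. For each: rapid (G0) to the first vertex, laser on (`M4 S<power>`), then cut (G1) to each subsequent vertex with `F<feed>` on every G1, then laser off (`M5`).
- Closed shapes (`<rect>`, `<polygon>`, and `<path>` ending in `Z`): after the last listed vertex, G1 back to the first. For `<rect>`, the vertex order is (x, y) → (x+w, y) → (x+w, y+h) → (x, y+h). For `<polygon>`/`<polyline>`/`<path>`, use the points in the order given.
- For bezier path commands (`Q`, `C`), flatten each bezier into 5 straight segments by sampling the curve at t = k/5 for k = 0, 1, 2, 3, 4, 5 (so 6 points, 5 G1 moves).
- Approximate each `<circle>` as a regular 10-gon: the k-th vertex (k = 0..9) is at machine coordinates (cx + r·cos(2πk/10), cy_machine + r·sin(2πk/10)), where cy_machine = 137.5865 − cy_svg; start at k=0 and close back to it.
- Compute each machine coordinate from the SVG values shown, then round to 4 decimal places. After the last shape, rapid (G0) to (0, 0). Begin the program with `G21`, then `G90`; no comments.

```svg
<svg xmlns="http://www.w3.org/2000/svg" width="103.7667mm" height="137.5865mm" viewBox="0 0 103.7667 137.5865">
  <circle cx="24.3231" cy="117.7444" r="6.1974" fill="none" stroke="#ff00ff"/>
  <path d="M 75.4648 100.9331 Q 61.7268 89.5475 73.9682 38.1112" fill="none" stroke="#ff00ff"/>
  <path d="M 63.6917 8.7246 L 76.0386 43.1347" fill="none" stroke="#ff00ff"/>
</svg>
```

G21
G90
G0 X30.5205 Y19.8421
M4 S329
G1 X29.3369 Y23.4848 F3694
G1 X26.2382 Y25.7362 F3694
G1 X22.4080 Y25.7362 F3694
G1 X19.3093 Y23.4848 F3694
G1 X18.1257 Y19.8421 F3694
G1 X19.3093 Y16.1994 F3694
G1 X22.4080 Y13.9480 F3694
G1 X26.2382 Y13.9480 F3694
G1 X29.3369 Y16.1994 F3694
G1 X30.5205 Y19.8421 F3694
M5
G0 X75.4648 Y36.6534
M4 S329
G1 X71.0088 Y42.8097 F3694
G1 X68.6311 Y52.1700 F3694
G1 X68.3318 Y64.7344 F3694
G1 X70.1108 Y80.5028 F3694
G1 X73.9682 Y99.4753 F3694
M5
G0 X63.6917 Y128.8619
M4 S329
G1 X76.0386 Y94.4518 F3694
M5
G0 X0.0000 Y0.0000

1 u = 1 mm; y_m = 137.5865 − y.

[1] `<circle>` circle, #ff00ff→engrave S329 F3694: (30.5205,19.8421) → (29.3369,23.4848) → (26.2382,25.7362) → (22.4080,25.7362) → (19.3093,23.4848) → (18.1257,19.8421) → (19.3093,16.1994) → (22.4080,13.9480) → (26.2382,13.9480) → (29.3369,16.1994) → (30.5205,19.8421) (closed)

[2] `<path>` quadratic bezier, #ff00ff→engrave S329 F3694: (75.4648,36.6534) → (71.0088,42.8097) → (68.6311,52.1700) → (68.3318,64.7344) → (70.1108,80.5028) → (73.9682,99.4753)

[3] `<path>` line segment, #ff00ff→engrave S329 F3694: (63.6917,128.8619) → (76.0386,94.4518)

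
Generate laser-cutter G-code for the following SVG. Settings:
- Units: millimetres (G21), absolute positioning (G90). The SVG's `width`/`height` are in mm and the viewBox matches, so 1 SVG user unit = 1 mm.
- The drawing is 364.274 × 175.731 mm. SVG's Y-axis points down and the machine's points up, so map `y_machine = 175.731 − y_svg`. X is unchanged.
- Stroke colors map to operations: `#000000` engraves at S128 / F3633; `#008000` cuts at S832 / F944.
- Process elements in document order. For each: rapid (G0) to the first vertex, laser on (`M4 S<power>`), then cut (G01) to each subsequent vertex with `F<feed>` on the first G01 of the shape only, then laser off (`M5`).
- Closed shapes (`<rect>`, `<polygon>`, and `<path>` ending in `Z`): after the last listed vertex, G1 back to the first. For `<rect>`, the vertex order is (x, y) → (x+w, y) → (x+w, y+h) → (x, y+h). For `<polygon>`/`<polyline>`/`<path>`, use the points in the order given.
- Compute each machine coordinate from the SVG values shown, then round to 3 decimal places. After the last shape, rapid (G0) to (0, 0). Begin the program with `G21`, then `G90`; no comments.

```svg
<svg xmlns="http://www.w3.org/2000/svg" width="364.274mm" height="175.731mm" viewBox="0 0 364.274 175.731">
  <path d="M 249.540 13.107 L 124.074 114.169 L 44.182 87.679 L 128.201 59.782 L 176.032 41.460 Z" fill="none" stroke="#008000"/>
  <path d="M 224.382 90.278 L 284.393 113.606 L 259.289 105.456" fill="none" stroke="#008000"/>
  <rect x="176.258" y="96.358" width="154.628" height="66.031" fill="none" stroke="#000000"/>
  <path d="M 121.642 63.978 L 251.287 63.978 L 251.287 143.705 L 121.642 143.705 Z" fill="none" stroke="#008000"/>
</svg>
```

Since the viewBox matches the mm dimensions, user units are millimetres directly. The only transform is the Y-flip y_m = 175.731 − y_svg.

Shape 1 is a closed polygon drawn with `<path>`. Its stroke #008000 means cut at S832, F944. After flipping Y the toolpath is (249.540,162.624) → (124.074,61.562) → (44.182,88.052) → (128.201,115.949) → (176.032,134.271) → (249.540,162.624), returning to the start.

Shape 2 is a open polyline drawn with `<path>`. Its stroke #008000 means cut at S832, F944. After flipping Y the toolpath is (224.382,85.453) → (284.393,62.125) → (259.289,70.275).

Shape 3 is a rectangle drawn with `<rect>`. Its stroke #000000 means engrave at S128, F3633. After flipping Y the toolpath is (176.258,79.373) → (330.886,79.373) → (330.886,13.342) → (176.258,13.342) → (176.258,79.373), returning to the start.

Shape 4 is a rectangle drawn with `<path>`. Its stroke #008000 means cut at S832, F944. After flipping Y the toolpath is (121.642,111.753) → (251.287,111.753) → (251.287,32.026) → (121.642,32.026) → (121.642,111.753), returning to the start.

G21
G90
G0 X249.540 Y162.624
M4 S832
G01 X124.074 Y61.562 F944
G01 X44.182 Y88.052
G01 X128.201 Y115.949
G01 X176.032 Y134.271
G01 X249.540 Y162.624
M5
G0 X224.382 Y85.453
M4 S832
G01 X284.393 Y62.125 F944
G01 X259.289 Y70.275
M5
G0 X176.258 Y79.373
M4 S128
G01 X330.886 Y79.373 F3633
G01 X330.886 Y13.342
G01 X176.258 Y13.342
G01 X176.258 Y79.373
M5
G0 X121.642 Y111.753
M4 S832
G01 X251.287 Y111.753 F944
G01 X251.287 Y32.026
G01 X121.642 Y32.026
G01 X121.642 Y111.753
M5
G0 X0.000 Y0.000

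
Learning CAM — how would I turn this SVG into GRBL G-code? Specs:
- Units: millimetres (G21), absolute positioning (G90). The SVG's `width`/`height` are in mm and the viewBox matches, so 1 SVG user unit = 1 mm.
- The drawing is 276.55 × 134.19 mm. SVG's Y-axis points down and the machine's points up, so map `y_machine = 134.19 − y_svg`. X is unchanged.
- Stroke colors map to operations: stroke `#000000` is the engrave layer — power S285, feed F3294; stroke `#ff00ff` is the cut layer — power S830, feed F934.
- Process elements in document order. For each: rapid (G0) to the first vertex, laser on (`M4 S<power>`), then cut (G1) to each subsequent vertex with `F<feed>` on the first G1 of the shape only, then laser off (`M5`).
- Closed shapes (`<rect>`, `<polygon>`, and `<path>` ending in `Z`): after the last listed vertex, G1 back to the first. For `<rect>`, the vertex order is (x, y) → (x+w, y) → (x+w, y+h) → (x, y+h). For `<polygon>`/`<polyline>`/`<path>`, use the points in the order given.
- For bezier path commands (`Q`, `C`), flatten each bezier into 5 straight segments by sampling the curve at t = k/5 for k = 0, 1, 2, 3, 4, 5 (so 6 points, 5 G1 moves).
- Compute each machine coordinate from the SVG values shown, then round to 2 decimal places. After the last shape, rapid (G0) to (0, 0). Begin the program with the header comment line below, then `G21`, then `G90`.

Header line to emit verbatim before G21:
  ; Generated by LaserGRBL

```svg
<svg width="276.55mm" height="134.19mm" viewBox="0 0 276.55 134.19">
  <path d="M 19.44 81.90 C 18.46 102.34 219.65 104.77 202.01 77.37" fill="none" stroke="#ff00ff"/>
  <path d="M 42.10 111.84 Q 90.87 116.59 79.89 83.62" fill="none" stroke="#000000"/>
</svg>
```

viewBox `0 0 276.55 134.19` with mm width/height → 1 unit = 1 mm. Flip: y_m = 134.19 − y_svg.

**Shape 1** — `<path>` cubic bezier, stroke `#ff00ff` → cut (S830, F934). Control points (SVG): P0=(19.44,81.90), P1=(18.46,102.34), P2=(219.65,104.77), P3=(202.01,77.37); sampled at t=k/5. Machine vertices: (19.44,52.29) → (39.74,42.28) → (88.36,37.16) → (145.08,37.50) → (189.70,43.87) → (202.01,56.82). Open path.

**Shape 2** — `<path>` quadratic bezier, stroke `#000000` → engrave (S285, F3294). Control points (SVG): P0=(42.10,111.84), P1=(90.87,116.59), P2=(79.89,83.62); sampled at t=k/5. Machine vertices: (42.10,22.35) → (59.22,21.96) → (71.56,24.59) → (79.11,30.23) → (81.89,38.89) → (79.89,50.57). Open path.

; Generated by LaserGRBL
G21
G90
G0 X19.44 Y52.29
M4 S830
G1 X39.74 Y42.28 F934
G1 X88.36 Y37.16
G1 X145.08 Y37.50
G1 X189.70 Y43.87
G1 X202.01 Y56.82
M5
G0 X42.10 Y22.35
M4 S285
G1 X59.22 Y21.96 F3294
G1 X71.56 Y24.59
G1 X79.11 Y30.23
G1 X81.89 Y38.89
G1 X79.89 Y50.57
M5
G0 X0.00 Y0.00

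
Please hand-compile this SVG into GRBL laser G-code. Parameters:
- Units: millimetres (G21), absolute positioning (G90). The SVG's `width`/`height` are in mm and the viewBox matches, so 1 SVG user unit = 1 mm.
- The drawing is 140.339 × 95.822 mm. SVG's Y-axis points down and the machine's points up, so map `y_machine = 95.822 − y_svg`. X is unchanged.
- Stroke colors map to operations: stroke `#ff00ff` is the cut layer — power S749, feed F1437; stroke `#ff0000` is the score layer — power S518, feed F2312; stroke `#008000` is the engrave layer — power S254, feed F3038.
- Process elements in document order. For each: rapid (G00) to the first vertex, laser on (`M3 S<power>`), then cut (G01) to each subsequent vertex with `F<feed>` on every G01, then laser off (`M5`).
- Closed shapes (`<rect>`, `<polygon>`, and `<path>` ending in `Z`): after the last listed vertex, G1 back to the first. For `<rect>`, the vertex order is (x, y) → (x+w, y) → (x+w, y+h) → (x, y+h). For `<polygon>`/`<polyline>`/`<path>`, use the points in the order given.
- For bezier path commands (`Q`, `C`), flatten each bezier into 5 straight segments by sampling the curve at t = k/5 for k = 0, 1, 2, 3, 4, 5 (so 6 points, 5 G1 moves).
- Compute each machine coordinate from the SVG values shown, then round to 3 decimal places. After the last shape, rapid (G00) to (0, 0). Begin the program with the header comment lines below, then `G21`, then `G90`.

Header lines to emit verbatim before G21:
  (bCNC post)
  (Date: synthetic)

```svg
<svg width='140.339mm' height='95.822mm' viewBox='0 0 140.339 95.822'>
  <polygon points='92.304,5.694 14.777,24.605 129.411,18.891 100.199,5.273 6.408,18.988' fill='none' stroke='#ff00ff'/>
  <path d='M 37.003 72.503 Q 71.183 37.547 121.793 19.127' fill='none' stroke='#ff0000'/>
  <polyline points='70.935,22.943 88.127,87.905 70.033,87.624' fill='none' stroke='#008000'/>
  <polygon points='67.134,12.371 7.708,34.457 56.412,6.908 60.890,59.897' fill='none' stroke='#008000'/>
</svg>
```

Since the viewBox matches the mm dimensions, user units are millimetres directly. The only transform is the Y-flip y_m = 95.822 − y_svg.

Shape 1 is a closed polygon drawn with `<polygon>`. Its stroke #ff00ff means cut at S749, F1437. After flipping Y the toolpath is (92.304,90.128) → (14.777,71.217) → (129.411,76.931) → (100.199,90.549) → (6.408,76.834) → (92.304,90.128), returning to the start.

Shape 2 is a quadratic bezier drawn with `<path>`. Its stroke #ff0000 means score at S518, F2312. After flipping Y the toolpath is (37.003,23.319) → (51.332,36.640) → (66.976,48.638) → (83.934,59.313) → (102.206,68.666) → (121.793,76.695).

Shape 3 is a open polyline drawn with `<polyline>`. Its stroke #008000 means engrave at S254, F3038. After flipping Y the toolpath is (70.935,72.879) → (88.127,7.917) → (70.033,8.198).

Shape 4 is a closed polygon drawn with `<polygon>`. Its stroke #008000 means engrave at S254, F3038. After flipping Y the toolpath is (67.134,83.451) → (7.708,61.365) → (56.412,88.914) → (60.890,35.925) → (67.134,83.451), returning to the start.

(bCNC post)
(Date: synthetic)
G21
G90
G00 X92.304 Y90.128
M3 S749
G01 X14.777 Y71.217 F1437
G01 X129.411 Y76.931 F1437
G01 X100.199 Y90.549 F1437
G01 X6.408 Y76.834 F1437
G01 X92.304 Y90.128 F1437
M5
G00 X37.003 Y23.319
M3 S518
G01 X51.332 Y36.640 F2312
G01 X66.976 Y48.638 F2312
G01 X83.934 Y59.313 F2312
G01 X102.206 Y68.666 F2312
G01 X121.793 Y76.695 F2312
M5
G00 X70.935 Y72.879
M3 S254
G01 X88.127 Y7.917 F3038
G01 X70.033 Y8.198 F3038
M5
G00 X67.134 Y83.451
M3 S254
G01 X7.708 Y61.365 F3038
G01 X56.412 Y88.914 F3038
G01 X60.890 Y35.925 F3038
G01 X67.134 Y83.451 F3038
M5
G00 X0.000 Y0.000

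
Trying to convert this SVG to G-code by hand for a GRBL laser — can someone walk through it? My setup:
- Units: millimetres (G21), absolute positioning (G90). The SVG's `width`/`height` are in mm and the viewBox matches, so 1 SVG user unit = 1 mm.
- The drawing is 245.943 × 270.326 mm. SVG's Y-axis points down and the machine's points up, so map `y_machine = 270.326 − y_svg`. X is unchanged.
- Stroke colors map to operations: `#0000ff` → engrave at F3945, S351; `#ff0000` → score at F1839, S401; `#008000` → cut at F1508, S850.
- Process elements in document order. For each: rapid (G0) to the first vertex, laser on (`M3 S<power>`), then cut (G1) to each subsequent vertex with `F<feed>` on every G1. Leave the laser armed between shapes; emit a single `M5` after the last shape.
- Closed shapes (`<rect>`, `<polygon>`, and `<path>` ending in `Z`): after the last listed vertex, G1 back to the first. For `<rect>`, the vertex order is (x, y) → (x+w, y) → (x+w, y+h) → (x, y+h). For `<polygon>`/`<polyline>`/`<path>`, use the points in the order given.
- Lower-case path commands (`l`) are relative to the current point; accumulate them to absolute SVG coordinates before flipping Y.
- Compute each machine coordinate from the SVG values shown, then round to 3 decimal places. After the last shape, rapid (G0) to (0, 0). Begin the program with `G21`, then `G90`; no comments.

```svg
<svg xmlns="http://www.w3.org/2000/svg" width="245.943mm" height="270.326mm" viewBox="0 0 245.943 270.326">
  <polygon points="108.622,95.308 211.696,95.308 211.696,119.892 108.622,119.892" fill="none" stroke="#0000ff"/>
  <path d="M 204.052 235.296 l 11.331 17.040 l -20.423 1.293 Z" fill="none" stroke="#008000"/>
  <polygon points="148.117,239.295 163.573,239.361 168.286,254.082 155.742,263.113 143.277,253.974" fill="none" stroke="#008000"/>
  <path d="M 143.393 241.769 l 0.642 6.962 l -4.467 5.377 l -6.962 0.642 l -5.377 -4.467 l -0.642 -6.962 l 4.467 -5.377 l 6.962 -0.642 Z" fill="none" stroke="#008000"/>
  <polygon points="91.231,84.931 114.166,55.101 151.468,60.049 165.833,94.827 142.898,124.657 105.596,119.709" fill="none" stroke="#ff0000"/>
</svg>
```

1 u = 1 mm; y_m = 270.326 − y.

[1] `<polygon>` rectangle, #0000ff→engrave S351 F3945: (108.622,175.018) → (211.696,175.018) → (211.696,150.434) → (108.622,150.434) → (108.622,175.018) (closed)

[2] `<path>` regular polygon, #008000→cut S850 F1508: (204.052,35.030) → (215.383,17.990) → (194.960,16.697) → (204.052,35.030) (closed)

[3] `<polygon>` regular polygon, #008000→cut S850 F1508: (148.117,31.031) → (163.573,30.965) → (168.286,16.244) → (155.742,7.213) → (143.277,16.352) → (148.117,31.031) (closed)

[4] `<path>` regular polygon, #008000→cut S850 F1508: (143.393,28.557) → (144.035,21.595) → (139.568,16.218) → (132.606,15.576) → (127.229,20.043) → (126.587,27.005) → (131.054,32.382) → (138.016,33.024) → (143.393,28.557) (closed)

[5] `<polygon>` regular polygon, #ff0000→score S401 F1839: (91.231,185.395) → (114.166,215.225) → (151.468,210.277) → (165.833,175.499) → (142.898,145.669) → (105.596,150.617) → (91.231,185.395) (closed)

G21
G90
G0 X108.622 Y175.018
M3 S351
G1 X211.696 Y175.018 F3945
G1 X211.696 Y150.434 F3945
G1 X108.622 Y150.434 F3945
G1 X108.622 Y175.018 F3945
G0 X204.052 Y35.030
M3 S850
G1 X215.383 Y17.990 F1508
G1 X194.960 Y16.697 F1508
G1 X204.052 Y35.030 F1508
G0 X148.117 Y31.031
M3 S850
G1 X163.573 Y30.965 F1508
G1 X168.286 Y16.244 F1508
G1 X155.742 Y7.213 F1508
G1 X143.277 Y16.352 F1508
G1 X148.117 Y31.031 F1508
G0 X143.393 Y28.557
M3 S850
G1 X144.035 Y21.595 F1508
G1 X139.568 Y16.218 F1508
G1 X132.606 Y15.576 F1508
G1 X127.229 Y20.043 F1508
G1 X126.587 Y27.005 F1508
G1 X131.054 Y32.382 F1508
G1 X138.016 Y33.024 F1508
G1 X143.393 Y28.557 F1508
G0 X91.231 Y185.395
M3 S401
G1 X114.166 Y215.225 F1839
G1 X151.468 Y210.277 F1839
G1 X165.833 Y175.499 F1839
G1 X142.898 Y145.669 F1839
G1 X105.596 Y150.617 F1839
G1 X91.231 Y185.395 F1839
M5
G0 X0.000 Y0.000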